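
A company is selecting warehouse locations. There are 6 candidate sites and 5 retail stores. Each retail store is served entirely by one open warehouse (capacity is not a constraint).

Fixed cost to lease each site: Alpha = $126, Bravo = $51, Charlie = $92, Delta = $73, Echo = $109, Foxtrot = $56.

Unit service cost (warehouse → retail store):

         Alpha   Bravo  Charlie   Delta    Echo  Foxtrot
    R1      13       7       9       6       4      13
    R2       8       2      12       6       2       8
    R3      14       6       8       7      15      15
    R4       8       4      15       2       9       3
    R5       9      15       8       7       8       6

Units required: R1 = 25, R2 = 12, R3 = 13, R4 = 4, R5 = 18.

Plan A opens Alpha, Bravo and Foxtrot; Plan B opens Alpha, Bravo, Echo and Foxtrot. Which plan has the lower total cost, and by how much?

Plan A is cheaper by 34.

Plan A: {Alpha, Bravo, Foxtrot}: R1→Bravo 7·25=175, R2→Bravo 2·12=24, R3→Bravo 6·13=78, R4→Foxtrot 3·4=12, R5→Foxtrot 6·18=108. Service 397; fixed 233; total 630.
Plan B: {Alpha, Bravo, Echo, Foxtrot}: R1→Echo 4·25=100, R2→Bravo 2·12=24, R3→Bravo 6·13=78, R4→Foxtrot 3·4=12, R5→Foxtrot 6·18=108. Service 322; fixed 342; total 664.
Difference: |630 − 664| = 34.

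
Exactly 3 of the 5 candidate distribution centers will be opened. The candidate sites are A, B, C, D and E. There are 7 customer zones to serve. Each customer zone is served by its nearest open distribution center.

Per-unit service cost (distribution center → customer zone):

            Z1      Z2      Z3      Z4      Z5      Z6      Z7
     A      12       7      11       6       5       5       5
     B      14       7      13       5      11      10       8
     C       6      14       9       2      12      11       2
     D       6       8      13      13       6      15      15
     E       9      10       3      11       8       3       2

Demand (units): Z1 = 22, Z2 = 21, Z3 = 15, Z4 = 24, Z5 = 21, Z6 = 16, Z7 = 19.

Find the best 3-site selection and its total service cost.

Choose A, C and E; total service cost 563.

With exactly 3 open, each customer zone uses its cheapest among the chosen.
{A, C, E}: Z1→C 6·22=132, Z2→A 7·21=147, Z3→E 3·15=45, Z4→C 2·24=48, Z5→A 5·21=105, Z6→E 3·16=48, Z7→C 2·19=38. Service cost 563.
{C, D, E}: service cost 605
{B, C, E}: service cost 626
Among all 10 size-3 choices, {A, C, E} is lowest.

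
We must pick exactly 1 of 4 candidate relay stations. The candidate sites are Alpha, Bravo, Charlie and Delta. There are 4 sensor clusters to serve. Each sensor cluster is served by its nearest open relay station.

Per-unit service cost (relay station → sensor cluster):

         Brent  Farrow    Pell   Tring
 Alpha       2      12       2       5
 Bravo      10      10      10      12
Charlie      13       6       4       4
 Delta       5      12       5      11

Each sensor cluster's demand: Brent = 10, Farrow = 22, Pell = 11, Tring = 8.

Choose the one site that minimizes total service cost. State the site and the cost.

Choose Charlie only; total service cost 338.

With exactly 1 open, each sensor cluster uses its cheapest among the chosen.
{Charlie}: Brent→Charlie 13·10=130, Farrow→Charlie 6·22=132, Pell→Charlie 4·11=44, Tring→Charlie 4·8=32. Service cost 338.
{Alpha}: service cost 346
{Delta}: service cost 457
Among all 4 size-1 choices, {Charlie} is lowest.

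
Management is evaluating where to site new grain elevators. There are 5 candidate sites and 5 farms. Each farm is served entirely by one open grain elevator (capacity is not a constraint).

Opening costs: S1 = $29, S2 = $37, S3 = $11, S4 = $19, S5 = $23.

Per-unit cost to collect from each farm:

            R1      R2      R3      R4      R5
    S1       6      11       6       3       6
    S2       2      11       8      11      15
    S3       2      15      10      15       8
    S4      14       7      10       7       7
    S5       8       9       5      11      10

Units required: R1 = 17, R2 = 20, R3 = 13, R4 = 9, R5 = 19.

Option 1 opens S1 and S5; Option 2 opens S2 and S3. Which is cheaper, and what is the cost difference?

Option 1 is cheaper by 117.

Option 1: {S1, S5}: R1→S1 6·17=102, R2→S5 9·20=180, R3→S5 5·13=65, R4→S1 3·9=27, R5→S1 6·19=114. Service 488; fixed 52; total 540.
Option 2: {S2, S3}: R1→S2 2·17=34, R2→S2 11·20=220, R3→S2 8·13=104, R4→S2 11·9=99, R5→S3 8·19=152. Service 609; fixed 48; total 657.
Difference: |540 − 657| = 117.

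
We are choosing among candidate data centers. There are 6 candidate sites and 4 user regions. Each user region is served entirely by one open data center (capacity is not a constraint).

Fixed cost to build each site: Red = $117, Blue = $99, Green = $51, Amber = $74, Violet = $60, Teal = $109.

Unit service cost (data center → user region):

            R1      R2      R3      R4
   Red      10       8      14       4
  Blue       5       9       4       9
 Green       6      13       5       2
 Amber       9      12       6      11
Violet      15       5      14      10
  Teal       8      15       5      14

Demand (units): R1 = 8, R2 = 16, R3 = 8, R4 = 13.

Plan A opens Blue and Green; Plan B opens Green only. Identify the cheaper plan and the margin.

Plan A: {Blue, Green}: R1→Blue 5·8=40, R2→Blue 9·16=144, R3→Blue 4·8=32, R4→Green 2·13=26. Service 242; fixed 150; total 392.
Plan B: {Green}: R1→Green 6·8=48, R2→Green 13·16=208, R3→Green 5·8=40, R4→Green 2·13=26. Service 322; fixed 51; total 373.
Difference: |392 − 373| = 19.

Plan B is cheaper by 19.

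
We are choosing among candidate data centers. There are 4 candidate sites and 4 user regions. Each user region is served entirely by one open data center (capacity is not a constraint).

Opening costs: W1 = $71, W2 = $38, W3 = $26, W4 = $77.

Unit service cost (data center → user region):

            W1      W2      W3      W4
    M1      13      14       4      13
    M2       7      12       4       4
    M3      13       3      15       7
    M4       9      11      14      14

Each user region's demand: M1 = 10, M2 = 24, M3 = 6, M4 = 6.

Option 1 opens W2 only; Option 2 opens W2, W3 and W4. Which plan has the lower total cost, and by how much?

Option 2 is cheaper by 189.

Option 1: {W2}: M1→W2 14·10=140, M2→W2 12·24=288, M3→W2 3·6=18, M4→W2 11·6=66. Service 512; fixed 38; total 550.
Option 2: {W2, W3, W4}: M1→W3 4·10=40, M2→W3 4·24=96, M3→W2 3·6=18, M4→W2 11·6=66. Service 220; fixed 141; total 361.
Difference: |550 − 361| = 189.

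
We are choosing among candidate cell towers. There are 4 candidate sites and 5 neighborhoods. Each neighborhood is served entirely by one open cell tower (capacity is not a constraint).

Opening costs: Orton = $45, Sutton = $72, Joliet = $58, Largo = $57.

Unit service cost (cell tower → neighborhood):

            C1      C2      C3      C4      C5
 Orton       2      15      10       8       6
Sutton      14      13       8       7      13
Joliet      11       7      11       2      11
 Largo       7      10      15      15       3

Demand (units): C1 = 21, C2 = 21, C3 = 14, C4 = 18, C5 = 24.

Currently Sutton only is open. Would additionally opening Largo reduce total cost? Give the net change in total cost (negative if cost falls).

Current service cost with {Sutton}: 1117.
Adding Largo: each neighborhood re-picks its cheapest; new service cost 667, saving 450.
Extra fixed cost: 57. Net change = 57 − 450 = -393.
(Totals: 1189 → 796.)

Yes — net change −393 (cost falls by 393).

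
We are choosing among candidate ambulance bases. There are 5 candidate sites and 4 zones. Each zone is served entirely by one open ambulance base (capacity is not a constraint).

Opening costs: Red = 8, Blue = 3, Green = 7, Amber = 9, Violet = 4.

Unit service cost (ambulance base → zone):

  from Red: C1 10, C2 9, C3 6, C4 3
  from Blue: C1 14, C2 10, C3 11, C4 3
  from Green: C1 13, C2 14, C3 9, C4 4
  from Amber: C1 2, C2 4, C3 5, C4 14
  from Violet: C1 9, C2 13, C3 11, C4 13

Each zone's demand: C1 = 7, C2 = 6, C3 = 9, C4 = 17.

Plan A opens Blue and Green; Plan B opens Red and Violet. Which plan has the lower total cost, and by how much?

Plan B is cheaper by 59.

Plan A: {Blue, Green}: C1→Green 13·7=91, C2→Blue 10·6=60, C3→Green 9·9=81, C4→Blue 3·17=51. Service 283; fixed 10; total 293.
Plan B: {Red, Violet}: C1→Violet 9·7=63, C2→Red 9·6=54, C3→Red 6·9=54, C4→Red 3·17=51. Service 222; fixed 12; total 234.
Difference: |293 − 234| = 59.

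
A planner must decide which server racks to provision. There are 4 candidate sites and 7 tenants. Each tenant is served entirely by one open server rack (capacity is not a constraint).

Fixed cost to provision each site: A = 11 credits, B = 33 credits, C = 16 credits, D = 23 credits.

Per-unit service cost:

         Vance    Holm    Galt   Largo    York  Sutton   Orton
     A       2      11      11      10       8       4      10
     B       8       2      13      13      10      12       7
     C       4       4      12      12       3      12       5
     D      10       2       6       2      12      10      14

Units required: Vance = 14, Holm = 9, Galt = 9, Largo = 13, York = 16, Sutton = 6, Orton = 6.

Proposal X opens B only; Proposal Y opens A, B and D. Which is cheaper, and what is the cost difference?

Proposal Y is cheaper by 336.

Proposal X: {B}: Vance→B 8·14=112, Holm→B 2·9=18, Galt→B 13·9=117, Largo→B 13·13=169, York→B 10·16=160, Sutton→B 12·6=72, Orton→B 7·6=42. Service 690; fixed 33; total 723.
Proposal Y: {A, B, D}: Vance→A 2·14=28, Holm→B 2·9=18, Galt→D 6·9=54, Largo→D 2·13=26, York→A 8·16=128, Sutton→A 4·6=24, Orton→B 7·6=42. Service 320; fixed 67; total 387.
Difference: |723 − 387| = 336.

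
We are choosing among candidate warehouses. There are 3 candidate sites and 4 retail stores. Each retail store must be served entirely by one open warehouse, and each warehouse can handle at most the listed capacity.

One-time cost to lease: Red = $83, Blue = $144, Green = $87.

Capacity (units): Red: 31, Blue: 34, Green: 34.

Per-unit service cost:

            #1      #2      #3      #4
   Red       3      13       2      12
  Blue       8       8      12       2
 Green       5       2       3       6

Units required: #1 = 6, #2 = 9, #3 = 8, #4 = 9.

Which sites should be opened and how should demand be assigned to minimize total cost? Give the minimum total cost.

Open {Green}: #1→Green 5·6=30, #2→Green 2·9=18, #3→Green 3·8=24, #4→Green 6·9=54.
Loads: Green carries 32/34. Service 126; fixed 87; total 213.
Next best feasible plan costs 276.

Minimum total cost: 213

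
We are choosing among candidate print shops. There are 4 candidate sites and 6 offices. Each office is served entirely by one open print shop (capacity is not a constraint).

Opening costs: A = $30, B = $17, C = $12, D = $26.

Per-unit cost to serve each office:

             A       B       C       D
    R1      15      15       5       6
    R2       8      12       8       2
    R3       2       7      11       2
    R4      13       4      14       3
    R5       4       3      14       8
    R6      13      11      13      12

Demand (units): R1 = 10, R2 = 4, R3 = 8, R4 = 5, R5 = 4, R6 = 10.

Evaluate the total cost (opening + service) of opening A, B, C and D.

Total cost: 296

Each office is assigned to its cheapest site among the open ones.
{A, B, C, D}: R1→C 5·10=50, R2→D 2·4=8, R3→A 2·8=16, R4→D 3·5=15, R5→B 3·4=12, R6→B 11·10=110. Service 211; fixed 85; total 296.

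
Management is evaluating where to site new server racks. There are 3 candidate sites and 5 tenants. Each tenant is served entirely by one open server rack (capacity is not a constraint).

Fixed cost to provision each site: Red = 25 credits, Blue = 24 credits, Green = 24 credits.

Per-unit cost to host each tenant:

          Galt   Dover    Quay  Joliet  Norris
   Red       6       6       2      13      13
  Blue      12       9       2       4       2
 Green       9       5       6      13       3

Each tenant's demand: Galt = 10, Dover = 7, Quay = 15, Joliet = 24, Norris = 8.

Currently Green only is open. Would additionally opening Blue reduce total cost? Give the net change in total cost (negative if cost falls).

Current service cost with {Green}: 551.
Adding Blue: each tenant re-picks its cheapest; new service cost 267, saving 284.
Extra fixed cost: 24. Net change = 24 − 284 = -260.
(Totals: 575 → 315.)

Yes — net change −260 (cost falls by 260).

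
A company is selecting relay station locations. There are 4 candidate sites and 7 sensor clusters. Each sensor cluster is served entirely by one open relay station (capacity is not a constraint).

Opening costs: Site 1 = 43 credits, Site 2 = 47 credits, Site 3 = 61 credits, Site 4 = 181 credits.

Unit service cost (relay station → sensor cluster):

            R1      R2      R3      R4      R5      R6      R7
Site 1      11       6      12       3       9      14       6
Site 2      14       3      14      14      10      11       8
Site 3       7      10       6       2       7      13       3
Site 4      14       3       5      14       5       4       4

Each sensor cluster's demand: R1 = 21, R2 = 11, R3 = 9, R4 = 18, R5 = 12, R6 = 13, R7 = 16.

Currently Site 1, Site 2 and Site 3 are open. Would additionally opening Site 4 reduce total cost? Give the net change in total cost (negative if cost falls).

No — net change +57 (cost rises by 57).

Current service cost with {Site 1, Site 2, Site 3}: 545.
Adding Site 4: each sensor cluster re-picks its cheapest; new service cost 421, saving 124.
Extra fixed cost: 181. Net change = 181 − 124 = 57.
(Totals: 696 → 753.)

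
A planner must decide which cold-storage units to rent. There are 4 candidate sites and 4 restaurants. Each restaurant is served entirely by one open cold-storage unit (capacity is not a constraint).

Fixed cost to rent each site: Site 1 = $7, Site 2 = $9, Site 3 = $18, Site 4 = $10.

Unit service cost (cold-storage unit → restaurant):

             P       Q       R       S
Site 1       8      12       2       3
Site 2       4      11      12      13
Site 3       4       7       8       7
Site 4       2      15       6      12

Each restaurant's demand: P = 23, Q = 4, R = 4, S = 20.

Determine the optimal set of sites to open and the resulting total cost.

For any fixed open set, each restaurant goes to its cheapest open site; total = fixed + service.
{Site 1, Site 3, Site 4}: P→Site 4 2·23=46, Q→Site 3 7·4=28, R→Site 1 2·4=8, S→Site 1 3·20=60. Service 142; fixed 35; total 177.
{Site 1, Site 4}: service 162 + fixed 17 = 179
{Site 1, Site 2, Site 4}: service 158 + fixed 26 = 184
{Site 1, Site 2, Site 3, Site 4}: service 142 + fixed 44 = 186
No other subset beats 177.

Open Site 1, Site 3 and Site 4; minimum total cost 177.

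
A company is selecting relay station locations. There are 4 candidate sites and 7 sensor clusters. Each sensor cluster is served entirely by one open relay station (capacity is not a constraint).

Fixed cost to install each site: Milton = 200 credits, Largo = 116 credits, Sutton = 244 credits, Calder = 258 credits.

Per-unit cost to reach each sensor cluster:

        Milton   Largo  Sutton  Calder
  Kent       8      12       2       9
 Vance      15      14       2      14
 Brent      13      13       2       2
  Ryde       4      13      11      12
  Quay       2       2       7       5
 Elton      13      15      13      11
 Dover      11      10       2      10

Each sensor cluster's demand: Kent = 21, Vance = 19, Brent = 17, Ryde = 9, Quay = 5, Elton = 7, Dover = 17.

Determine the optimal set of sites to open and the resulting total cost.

For any fixed open set, each sensor cluster goes to its cheapest open site; total = fixed + service.
{Sutton}: Kent→Sutton 2·21=42, Vance→Sutton 2·19=38, Brent→Sutton 2·17=34, Ryde→Sutton 11·9=99, Quay→Sutton 7·5=35, Elton→Sutton 13·7=91, Dover→Sutton 2·17=34. Service 373; fixed 244; total 617.
{Largo, Sutton}: service 348 + fixed 360 = 708
{Milton, Sutton}: service 285 + fixed 444 = 729
{Milton, Largo, Sutton, Calder}: service 271 + fixed 818 = 1089
(All 15 nonempty subsets were checked; Sutton only is lowest.)

Open Sutton only; minimum total cost 617.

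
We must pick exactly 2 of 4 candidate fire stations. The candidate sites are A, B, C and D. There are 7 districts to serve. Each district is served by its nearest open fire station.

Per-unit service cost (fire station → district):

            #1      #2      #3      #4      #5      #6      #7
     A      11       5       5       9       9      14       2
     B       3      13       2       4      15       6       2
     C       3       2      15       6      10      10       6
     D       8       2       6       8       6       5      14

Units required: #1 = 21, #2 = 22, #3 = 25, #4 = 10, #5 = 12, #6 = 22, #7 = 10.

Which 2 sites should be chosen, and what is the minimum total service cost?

With exactly 2 open, each district uses its cheapest among the chosen.
{B, D}: #1→B 3·21=63, #2→D 2·22=44, #3→B 2·25=50, #4→B 4·10=40, #5→D 6·12=72, #6→D 5·22=110, #7→B 2·10=20. Service cost 399.
{B, C}: service cost 469
{A, B}: service cost 523
Among all 6 size-2 choices, {B, D} is lowest.

Choose B and D; total service cost 399.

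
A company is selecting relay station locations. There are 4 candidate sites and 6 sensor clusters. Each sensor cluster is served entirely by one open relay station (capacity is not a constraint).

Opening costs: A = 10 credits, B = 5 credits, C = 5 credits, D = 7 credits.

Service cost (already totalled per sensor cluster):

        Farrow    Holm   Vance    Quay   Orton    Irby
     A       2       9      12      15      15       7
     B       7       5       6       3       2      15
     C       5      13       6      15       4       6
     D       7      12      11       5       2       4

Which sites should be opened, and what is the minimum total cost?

For any fixed open set, each sensor cluster goes to its cheapest open site; total = fixed + service.
{B, C}: Farrow→C 5, Holm→B 5, Vance→B 6, Quay→B 3, Orton→B 2, Irby→C 6. Service 27; fixed 10; total 37.
{B, D}: Farrow→B 7, Holm→B 5, Vance→B 6, Quay→B 3, Orton→B 2, Irby→D 4. Service 27; fixed 12; total 39.
{A, B}: service 25 + fixed 15 = 40
{A, B, C, D}: service 22 + fixed 27 = 49
(All 15 nonempty subsets were checked; B and C is lowest.)

Open B and C; minimum total cost 37.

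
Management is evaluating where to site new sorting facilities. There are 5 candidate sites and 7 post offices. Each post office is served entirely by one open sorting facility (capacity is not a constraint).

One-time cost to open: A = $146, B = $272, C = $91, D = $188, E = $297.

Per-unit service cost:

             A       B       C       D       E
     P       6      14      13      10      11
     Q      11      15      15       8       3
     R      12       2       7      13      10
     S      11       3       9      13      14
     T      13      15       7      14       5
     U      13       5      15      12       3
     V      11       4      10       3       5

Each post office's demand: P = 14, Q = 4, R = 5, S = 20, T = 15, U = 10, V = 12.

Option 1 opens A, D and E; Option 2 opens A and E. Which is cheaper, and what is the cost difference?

Option 2 is cheaper by 164.

Option 1: {A, D, E}: P→A 6·14=84, Q→E 3·4=12, R→E 10·5=50, S→A 11·20=220, T→E 5·15=75, U→E 3·10=30, V→D 3·12=36. Service 507; fixed 631; total 1138.
Option 2: {A, E}: P→A 6·14=84, Q→E 3·4=12, R→E 10·5=50, S→A 11·20=220, T→E 5·15=75, U→E 3·10=30, V→E 5·12=60. Service 531; fixed 443; total 974.
Difference: |1138 − 974| = 164.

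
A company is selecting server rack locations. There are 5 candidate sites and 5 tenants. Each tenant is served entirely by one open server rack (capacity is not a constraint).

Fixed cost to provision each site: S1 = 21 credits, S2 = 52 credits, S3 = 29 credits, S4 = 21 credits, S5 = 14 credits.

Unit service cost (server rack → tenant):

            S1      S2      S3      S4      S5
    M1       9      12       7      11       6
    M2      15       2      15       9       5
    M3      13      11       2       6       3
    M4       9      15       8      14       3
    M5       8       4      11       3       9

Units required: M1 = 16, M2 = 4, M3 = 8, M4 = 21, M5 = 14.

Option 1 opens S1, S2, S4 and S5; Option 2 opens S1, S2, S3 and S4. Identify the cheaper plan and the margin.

Option 1: {S1, S2, S4, S5}: M1→S5 6·16=96, M2→S2 2·4=8, M3→S5 3·8=24, M4→S5 3·21=63, M5→S4 3·14=42. Service 233; fixed 108; total 341.
Option 2: {S1, S2, S3, S4}: M1→S3 7·16=112, M2→S2 2·4=8, M3→S3 2·8=16, M4→S3 8·21=168, M5→S4 3·14=42. Service 346; fixed 123; total 469.
Difference: |341 − 469| = 128.

Option 1 is cheaper by 128.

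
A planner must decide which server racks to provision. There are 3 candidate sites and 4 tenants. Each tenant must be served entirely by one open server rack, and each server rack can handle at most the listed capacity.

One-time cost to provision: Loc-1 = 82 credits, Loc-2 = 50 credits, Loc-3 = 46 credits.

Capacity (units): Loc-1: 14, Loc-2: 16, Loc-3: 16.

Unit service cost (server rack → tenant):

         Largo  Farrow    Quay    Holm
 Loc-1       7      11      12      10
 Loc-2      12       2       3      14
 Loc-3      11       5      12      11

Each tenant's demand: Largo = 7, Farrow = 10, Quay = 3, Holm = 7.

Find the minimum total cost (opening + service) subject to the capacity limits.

Minimum total cost: 279

Open {Loc-2, Loc-3}: Largo→Loc-3 11·7=77, Farrow→Loc-2 2·10=20, Quay→Loc-2 3·3=9, Holm→Loc-3 11·7=77.
Loads: Loc-2 carries 13/16, Loc-3 carries 14/16. Service 183; fixed 96; total 279.
Next best feasible plan costs 280.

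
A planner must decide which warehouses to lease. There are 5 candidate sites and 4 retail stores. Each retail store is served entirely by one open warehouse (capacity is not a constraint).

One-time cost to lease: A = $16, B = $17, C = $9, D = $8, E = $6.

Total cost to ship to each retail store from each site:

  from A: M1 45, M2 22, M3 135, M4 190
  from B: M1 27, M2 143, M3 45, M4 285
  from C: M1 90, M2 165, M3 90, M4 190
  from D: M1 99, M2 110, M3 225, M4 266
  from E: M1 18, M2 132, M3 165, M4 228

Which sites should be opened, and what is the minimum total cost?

For any fixed open set, each retail store goes to its cheapest open site; total = fixed + service.
{A, B, E}: M1→E 18, M2→A 22, M3→B 45, M4→A 190. Service 275; fixed 39; total 314.
{A, B}: service 284 + fixed 33 = 317
{A, B, D, E}: service 275 + fixed 47 = 322
{A, B, C, D, E}: M1→E 18, M2→A 22, M3→B 45, M4→A 190. Service 275; fixed 56; total 331.
No other subset beats 314.

Open A, B and E; minimum total cost 314.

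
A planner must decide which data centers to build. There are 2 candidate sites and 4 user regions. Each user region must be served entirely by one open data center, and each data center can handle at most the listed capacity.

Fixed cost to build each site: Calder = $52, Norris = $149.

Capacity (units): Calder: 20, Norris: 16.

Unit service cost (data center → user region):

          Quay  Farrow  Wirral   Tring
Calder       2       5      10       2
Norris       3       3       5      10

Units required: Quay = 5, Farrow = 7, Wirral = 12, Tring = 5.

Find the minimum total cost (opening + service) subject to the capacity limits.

Minimum total cost: 316

Open {Calder, Norris}: Quay→Calder 2·5=10, Farrow→Calder 5·7=35, Wirral→Norris 5·12=60, Tring→Calder 2·5=10.
Loads: Calder carries 17/20, Norris carries 12/16. Service 115; fixed 201; total 316.
Next best feasible plan costs 367.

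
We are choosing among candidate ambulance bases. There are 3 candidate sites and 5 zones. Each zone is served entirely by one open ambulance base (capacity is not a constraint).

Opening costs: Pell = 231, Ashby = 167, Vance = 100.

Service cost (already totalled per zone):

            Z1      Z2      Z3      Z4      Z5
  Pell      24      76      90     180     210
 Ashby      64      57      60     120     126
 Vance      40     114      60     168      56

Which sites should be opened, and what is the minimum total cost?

For any fixed open set, each zone goes to its cheapest open site; total = fixed + service.
{Vance}: Z1→Vance 40, Z2→Vance 114, Z3→Vance 60, Z4→Vance 168, Z5→Vance 56. Service 438; fixed 100; total 538.
{Ashby}: service 427 + fixed 167 = 594
{Ashby, Vance}: Z1→Vance 40, Z2→Ashby 57, Z3→Ashby 60, Z4→Ashby 120, Z5→Vance 56. Service 333; fixed 267; total 600.
{Pell, Ashby, Vance}: service 317 + fixed 498 = 815
No other subset beats 538.

Open Vance only; minimum total cost 538.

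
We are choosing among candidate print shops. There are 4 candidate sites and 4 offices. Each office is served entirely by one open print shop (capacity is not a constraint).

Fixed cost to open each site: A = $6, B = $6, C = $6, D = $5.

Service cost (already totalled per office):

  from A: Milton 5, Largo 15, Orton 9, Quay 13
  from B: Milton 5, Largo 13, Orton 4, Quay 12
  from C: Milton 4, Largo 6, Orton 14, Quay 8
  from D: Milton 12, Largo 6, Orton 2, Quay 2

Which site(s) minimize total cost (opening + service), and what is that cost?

For any fixed open set, each office goes to its cheapest open site; total = fixed + service.
{C, D}: Milton→C 4, Largo→C 6, Orton→D 2, Quay→D 2. Service 14; fixed 11; total 25.
{A, D}: Milton→A 5, Largo→D 6, Orton→D 2, Quay→D 2. Service 15; fixed 11; total 26.
{B, D}: service 15 + fixed 11 = 26
{A, B, C, D}: Milton→C 4, Largo→C 6, Orton→D 2, Quay→D 2. Service 14; fixed 23; total 37.
No other subset beats 25.

Open C and D; minimum total cost 25.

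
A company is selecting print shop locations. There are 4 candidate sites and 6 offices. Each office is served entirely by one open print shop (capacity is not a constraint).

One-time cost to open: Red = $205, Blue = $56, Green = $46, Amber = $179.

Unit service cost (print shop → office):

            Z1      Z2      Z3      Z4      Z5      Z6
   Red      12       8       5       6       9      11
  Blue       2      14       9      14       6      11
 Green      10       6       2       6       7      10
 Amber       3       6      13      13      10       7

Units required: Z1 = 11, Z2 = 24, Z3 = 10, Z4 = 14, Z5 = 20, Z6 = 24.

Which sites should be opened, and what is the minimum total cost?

For any fixed open set, each office goes to its cheapest open site; total = fixed + service.
{Blue, Green}: Z1→Blue 2·11=22, Z2→Green 6·24=144, Z3→Green 2·10=20, Z4→Green 6·14=84, Z5→Blue 6·20=120, Z6→Green 10·24=240. Service 630; fixed 102; total 732.
{Green}: Z1→Green 10·11=110, Z2→Green 6·24=144, Z3→Green 2·10=20, Z4→Green 6·14=84, Z5→Green 7·20=140, Z6→Green 10·24=240. Service 738; fixed 46; total 784.
{Green, Amber}: Z1→Amber 3·11=33, Z2→Green 6·24=144, Z3→Green 2·10=20, Z4→Green 6·14=84, Z5→Green 7·20=140, Z6→Amber 7·24=168. Service 589; fixed 225; total 814.
{Red, Blue, Green, Amber}: Z1→Blue 2·11=22, Z2→Green 6·24=144, Z3→Green 2·10=20, Z4→Red 6·14=84, Z5→Blue 6·20=120, Z6→Amber 7·24=168. Service 558; fixed 486; total 1044.
No other subset beats 732.

Open Blue and Green; minimum total cost 732.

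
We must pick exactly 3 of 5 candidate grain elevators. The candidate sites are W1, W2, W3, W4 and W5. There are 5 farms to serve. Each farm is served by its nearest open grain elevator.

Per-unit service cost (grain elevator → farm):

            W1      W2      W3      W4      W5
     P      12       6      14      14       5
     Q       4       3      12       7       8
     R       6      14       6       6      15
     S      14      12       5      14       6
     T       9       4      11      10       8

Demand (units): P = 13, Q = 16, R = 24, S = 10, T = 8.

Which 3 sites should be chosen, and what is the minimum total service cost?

With exactly 3 open, each farm uses its cheapest among the chosen.
{W2, W3, W5}: P→W5 5·13=65, Q→W2 3·16=48, R→W3 6·24=144, S→W3 5·10=50, T→W2 4·8=32. Service cost 339.
{W1, W2, W5}: service cost 349
{W2, W4, W5}: service cost 349
Among all 10 size-3 choices, {W2, W3, W5} is lowest.

Choose W2, W3 and W5; total service cost 339.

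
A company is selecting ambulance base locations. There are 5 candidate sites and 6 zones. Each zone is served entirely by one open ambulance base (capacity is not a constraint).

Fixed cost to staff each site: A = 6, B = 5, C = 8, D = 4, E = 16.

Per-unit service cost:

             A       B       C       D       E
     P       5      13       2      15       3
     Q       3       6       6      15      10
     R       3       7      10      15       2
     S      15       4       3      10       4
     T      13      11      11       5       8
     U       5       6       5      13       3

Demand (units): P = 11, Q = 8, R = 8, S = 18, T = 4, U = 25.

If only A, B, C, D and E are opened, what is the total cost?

Each zone is assigned to its cheapest site among the open ones.
{A, B, C, D, E}: P→C 2·11=22, Q→A 3·8=24, R→E 2·8=16, S→C 3·18=54, T→D 5·4=20, U→E 3·25=75. Service 211; fixed 39; total 250.

Total cost: 250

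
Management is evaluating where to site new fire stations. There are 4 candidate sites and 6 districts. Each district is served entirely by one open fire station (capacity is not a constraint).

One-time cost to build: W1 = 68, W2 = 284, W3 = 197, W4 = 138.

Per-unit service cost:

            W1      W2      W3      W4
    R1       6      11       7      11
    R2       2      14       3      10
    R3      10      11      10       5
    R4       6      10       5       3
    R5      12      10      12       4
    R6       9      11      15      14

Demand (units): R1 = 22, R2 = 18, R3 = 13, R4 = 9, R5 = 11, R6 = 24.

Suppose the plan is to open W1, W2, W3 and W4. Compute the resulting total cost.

Each district is assigned to its cheapest site among the open ones.
{W1, W2, W3, W4}: R1→W1 6·22=132, R2→W1 2·18=36, R3→W4 5·13=65, R4→W4 3·9=27, R5→W4 4·11=44, R6→W1 9·24=216. Service 520; fixed 687; total 1207.

Total cost: 1207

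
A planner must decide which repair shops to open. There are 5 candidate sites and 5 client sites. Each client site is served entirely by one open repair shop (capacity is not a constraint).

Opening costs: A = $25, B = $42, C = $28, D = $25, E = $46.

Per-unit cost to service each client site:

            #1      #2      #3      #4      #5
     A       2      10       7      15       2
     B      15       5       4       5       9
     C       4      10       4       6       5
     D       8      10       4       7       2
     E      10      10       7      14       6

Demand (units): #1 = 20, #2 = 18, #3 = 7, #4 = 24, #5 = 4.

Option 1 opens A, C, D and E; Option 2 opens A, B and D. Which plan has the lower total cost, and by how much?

Option 2 is cheaper by 146.

Option 1: {A, C, D, E}: #1→A 2·20=40, #2→A 10·18=180, #3→C 4·7=28, #4→C 6·24=144, #5→A 2·4=8. Service 400; fixed 124; total 524.
Option 2: {A, B, D}: #1→A 2·20=40, #2→B 5·18=90, #3→B 4·7=28, #4→B 5·24=120, #5→A 2·4=8. Service 286; fixed 92; total 378.
Difference: |524 − 378| = 146.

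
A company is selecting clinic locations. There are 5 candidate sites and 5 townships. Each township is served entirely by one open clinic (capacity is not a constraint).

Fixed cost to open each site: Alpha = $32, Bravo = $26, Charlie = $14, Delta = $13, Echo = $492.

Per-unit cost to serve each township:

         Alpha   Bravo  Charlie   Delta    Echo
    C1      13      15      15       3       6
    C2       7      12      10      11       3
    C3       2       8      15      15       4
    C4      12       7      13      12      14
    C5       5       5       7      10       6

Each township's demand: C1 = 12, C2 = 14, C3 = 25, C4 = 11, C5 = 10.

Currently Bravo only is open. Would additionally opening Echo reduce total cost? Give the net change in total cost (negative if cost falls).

No — net change +158 (cost rises by 158).

Current service cost with {Bravo}: 675.
Adding Echo: each township re-picks its cheapest; new service cost 341, saving 334.
Extra fixed cost: 492. Net change = 492 − 334 = 158.
(Totals: 701 → 859.)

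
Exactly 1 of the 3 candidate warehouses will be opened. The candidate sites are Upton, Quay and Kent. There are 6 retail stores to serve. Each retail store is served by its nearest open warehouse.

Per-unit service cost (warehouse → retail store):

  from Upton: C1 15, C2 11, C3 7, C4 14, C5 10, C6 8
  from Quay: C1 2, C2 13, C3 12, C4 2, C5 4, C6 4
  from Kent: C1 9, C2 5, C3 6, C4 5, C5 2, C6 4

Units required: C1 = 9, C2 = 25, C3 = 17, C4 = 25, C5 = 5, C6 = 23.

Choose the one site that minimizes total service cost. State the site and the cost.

Choose Kent only; total service cost 535.

With exactly 1 open, each retail store uses its cheapest among the chosen.
{Kent}: C1→Kent 9·9=81, C2→Kent 5·25=125, C3→Kent 6·17=102, C4→Kent 5·25=125, C5→Kent 2·5=10, C6→Kent 4·23=92. Service cost 535.
{Quay}: service cost 709
{Upton}: service cost 1113
Among all 3 size-1 choices, {Kent} is lowest.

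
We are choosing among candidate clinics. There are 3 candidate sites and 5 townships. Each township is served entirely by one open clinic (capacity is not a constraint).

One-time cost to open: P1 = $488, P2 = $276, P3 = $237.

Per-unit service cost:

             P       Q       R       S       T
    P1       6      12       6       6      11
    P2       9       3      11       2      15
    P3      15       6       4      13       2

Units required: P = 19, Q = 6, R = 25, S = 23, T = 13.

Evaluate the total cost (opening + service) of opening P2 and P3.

Each township is assigned to its cheapest site among the open ones.
{P2, P3}: P→P2 9·19=171, Q→P2 3·6=18, R→P3 4·25=100, S→P2 2·23=46, T→P3 2·13=26. Service 361; fixed 513; total 874.

Total cost: 874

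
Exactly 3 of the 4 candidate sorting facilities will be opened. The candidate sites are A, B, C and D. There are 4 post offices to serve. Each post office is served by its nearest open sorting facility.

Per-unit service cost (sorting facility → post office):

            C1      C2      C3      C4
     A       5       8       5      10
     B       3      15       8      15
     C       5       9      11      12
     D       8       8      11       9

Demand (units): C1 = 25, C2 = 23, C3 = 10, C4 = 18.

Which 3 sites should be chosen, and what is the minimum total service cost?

With exactly 3 open, each post office uses its cheapest among the chosen.
{A, B, D}: C1→B 3·25=75, C2→A 8·23=184, C3→A 5·10=50, C4→D 9·18=162. Service cost 471.
{A, B, C}: service cost 489
{B, C, D}: service cost 501
Among all 4 size-3 choices, {A, B, D} is lowest.

Choose A, B and D; total service cost 471.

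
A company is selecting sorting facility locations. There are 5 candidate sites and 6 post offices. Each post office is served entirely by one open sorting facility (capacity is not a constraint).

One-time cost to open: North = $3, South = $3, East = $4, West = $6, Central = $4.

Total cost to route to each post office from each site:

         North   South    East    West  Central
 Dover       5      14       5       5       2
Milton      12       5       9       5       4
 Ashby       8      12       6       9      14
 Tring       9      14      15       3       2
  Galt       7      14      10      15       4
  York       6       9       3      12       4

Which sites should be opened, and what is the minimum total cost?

For any fixed open set, each post office goes to its cheapest open site; total = fixed + service.
{East, Central}: Dover→Central 2, Milton→Central 4, Ashby→East 6, Tring→Central 2, Galt→Central 4, York→East 3. Service 21; fixed 8; total 29.
{North, Central}: Dover→Central 2, Milton→Central 4, Ashby→North 8, Tring→Central 2, Galt→Central 4, York→Central 4. Service 24; fixed 7; total 31.
{North, East, Central}: service 21 + fixed 11 = 32
{North, South, East, West, Central}: service 21 + fixed 20 = 41
No other subset beats 29.

Open East and Central; minimum total cost 29.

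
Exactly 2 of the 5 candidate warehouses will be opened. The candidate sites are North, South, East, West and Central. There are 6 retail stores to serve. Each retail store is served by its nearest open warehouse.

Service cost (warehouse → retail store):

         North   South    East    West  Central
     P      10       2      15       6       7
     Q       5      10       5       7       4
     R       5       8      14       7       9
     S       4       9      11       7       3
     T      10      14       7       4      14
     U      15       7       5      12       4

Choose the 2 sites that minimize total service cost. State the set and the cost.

With exactly 2 open, each retail store uses its cheapest among the chosen.
{West, Central}: P→West 6, Q→Central 4, R→West 7, S→Central 3, T→West 4, U→Central 4. Service cost 28.
{North, South}: service cost 33
{North, Central}: service cost 33
Among all 10 size-2 choices, {West, Central} is lowest.

Choose West and Central; total service cost 28.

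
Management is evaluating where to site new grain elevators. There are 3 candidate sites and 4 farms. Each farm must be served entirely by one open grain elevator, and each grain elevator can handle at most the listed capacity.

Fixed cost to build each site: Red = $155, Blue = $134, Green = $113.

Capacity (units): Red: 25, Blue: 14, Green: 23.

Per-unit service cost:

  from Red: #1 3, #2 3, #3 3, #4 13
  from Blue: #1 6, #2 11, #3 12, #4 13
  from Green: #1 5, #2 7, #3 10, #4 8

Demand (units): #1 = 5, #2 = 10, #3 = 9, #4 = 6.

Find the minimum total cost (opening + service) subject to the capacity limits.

Open {Red, Green}: #1→Red 3·5=15, #2→Red 3·10=30, #3→Red 3·9=27, #4→Green 8·6=48.
Loads: Red carries 24/25, Green carries 6/23. Service 120; fixed 268; total 388.
Next best feasible plan costs 398.

Minimum total cost: 388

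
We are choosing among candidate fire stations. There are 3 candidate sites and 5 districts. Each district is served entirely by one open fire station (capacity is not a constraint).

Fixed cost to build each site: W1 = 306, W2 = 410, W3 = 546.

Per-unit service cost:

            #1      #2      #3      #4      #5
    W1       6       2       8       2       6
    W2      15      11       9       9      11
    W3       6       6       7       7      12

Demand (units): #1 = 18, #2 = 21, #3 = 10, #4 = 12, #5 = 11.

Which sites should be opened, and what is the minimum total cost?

Open W1 only; minimum total cost 626.

For any fixed open set, each district goes to its cheapest open site; total = fixed + service.
{W1}: #1→W1 6·18=108, #2→W1 2·21=42, #3→W1 8·10=80, #4→W1 2·12=24, #5→W1 6·11=66. Service 320; fixed 306; total 626.
{W1, W2}: #1→W1 6·18=108, #2→W1 2·21=42, #3→W1 8·10=80, #4→W1 2·12=24, #5→W1 6·11=66. Service 320; fixed 716; total 1036.
{W3}: service 520 + fixed 546 = 1066
{W1, W2, W3}: service 310 + fixed 1262 = 1572
No other subset beats 626.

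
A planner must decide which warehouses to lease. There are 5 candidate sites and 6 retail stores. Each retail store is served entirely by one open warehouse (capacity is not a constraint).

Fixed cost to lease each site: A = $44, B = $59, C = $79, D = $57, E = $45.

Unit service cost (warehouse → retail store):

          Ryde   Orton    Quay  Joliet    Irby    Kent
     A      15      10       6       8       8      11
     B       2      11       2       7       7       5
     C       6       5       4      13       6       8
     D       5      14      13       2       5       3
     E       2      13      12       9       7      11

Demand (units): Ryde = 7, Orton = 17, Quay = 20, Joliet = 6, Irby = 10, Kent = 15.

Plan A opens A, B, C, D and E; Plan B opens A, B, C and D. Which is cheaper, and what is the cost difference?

Plan A: {A, B, C, D, E}: Ryde→B 2·7=14, Orton→C 5·17=85, Quay→B 2·20=40, Joliet→D 2·6=12, Irby→D 5·10=50, Kent→D 3·15=45. Service 246; fixed 284; total 530.
Plan B: {A, B, C, D}: Ryde→B 2·7=14, Orton→C 5·17=85, Quay→B 2·20=40, Joliet→D 2·6=12, Irby→D 5·10=50, Kent→D 3·15=45. Service 246; fixed 239; total 485.
Difference: |530 − 485| = 45.

Plan B is cheaper by 45.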